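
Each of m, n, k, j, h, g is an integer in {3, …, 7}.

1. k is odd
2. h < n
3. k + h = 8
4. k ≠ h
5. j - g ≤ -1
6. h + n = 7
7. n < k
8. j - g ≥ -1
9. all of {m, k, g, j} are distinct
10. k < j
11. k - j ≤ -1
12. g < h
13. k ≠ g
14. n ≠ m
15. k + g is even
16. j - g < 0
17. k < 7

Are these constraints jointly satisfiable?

Unsatisfiable

Constraints 2, 5, 7, 10, and 12 give h < n, n < k, k < j, j < g, g < h. Chaining: h < n < k < j < g < h, which forces h < h — impossible.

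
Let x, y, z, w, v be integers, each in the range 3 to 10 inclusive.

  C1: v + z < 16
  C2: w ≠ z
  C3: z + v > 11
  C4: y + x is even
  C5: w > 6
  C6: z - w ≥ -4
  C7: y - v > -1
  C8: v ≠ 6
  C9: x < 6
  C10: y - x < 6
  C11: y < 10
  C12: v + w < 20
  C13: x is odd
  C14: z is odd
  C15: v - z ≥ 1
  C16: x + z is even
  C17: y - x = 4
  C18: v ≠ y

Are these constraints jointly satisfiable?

Satisfiable

Take x = 5, y = 9, z = 5, w = 9, v = 8. Then constraint 1: v + z = 13; constraint 3: z + v = 13; constraint 6: z - w = -4, and every other listed constraint is also met.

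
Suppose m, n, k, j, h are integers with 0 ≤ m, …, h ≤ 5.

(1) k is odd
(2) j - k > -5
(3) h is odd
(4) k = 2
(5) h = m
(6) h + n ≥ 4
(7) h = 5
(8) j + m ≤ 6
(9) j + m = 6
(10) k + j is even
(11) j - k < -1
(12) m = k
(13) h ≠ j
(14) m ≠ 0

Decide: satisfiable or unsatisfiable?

Unsatisfiable

Constraint 7 fixes h = 5 and constraint 4 fixes k = 2. Constraints 5 and 12 give h = m = k, so h = k. But 5 ≠ 2 — contradiction.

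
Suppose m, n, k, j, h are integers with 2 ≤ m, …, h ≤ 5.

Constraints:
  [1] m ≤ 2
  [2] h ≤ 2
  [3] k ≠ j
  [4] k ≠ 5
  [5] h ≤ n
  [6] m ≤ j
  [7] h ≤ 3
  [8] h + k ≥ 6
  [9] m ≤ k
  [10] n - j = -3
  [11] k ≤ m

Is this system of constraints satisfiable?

From constraint 7: h ≤ 3. From constraints 1 and 11: k ≤ m ≤ 2. Hence h + k ≤ 5. But constraint 8 requires h + k ≥ 6, and 6 > 5. Contradiction.

Unsatisfiable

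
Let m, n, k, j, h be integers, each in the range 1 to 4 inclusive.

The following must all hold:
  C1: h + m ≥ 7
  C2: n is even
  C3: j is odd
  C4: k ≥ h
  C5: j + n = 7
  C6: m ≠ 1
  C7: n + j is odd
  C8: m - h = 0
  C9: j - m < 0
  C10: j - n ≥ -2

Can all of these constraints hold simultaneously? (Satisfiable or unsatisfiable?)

Satisfiable

Take m = 4, n = 4, k = 4, j = 3, h = 4. Then constraint 1: h + m = 8; constraint 5: j + n = 7; constraint 8: m - h = 0, and every other listed constraint is also met.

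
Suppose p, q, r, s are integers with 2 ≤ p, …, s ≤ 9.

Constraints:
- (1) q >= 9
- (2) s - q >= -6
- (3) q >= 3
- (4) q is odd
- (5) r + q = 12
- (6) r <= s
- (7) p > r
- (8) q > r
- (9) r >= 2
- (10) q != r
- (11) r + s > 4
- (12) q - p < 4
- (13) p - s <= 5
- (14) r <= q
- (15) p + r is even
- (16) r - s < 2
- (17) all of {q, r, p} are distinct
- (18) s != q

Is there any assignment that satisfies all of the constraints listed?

Satisfiable

Try p = 7, q = 9, r = 3, s = 3.
Check constraint 2: s - q = -6; constraint 5: r + q = 12; constraint 11: r + s = 6. The remaining constraints are straightforward to verify.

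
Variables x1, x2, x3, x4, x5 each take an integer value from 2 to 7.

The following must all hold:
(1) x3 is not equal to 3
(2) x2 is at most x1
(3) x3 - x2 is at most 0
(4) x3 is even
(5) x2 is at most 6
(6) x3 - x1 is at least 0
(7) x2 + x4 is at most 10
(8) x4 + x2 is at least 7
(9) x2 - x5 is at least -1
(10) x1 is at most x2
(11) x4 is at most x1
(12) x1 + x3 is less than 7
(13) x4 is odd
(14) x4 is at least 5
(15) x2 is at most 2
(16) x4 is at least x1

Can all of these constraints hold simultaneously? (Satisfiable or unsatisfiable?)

From constraints 11 and 14: x1 ≥ x4 and x4 ≥ 5, so x1 ≥ 5. From constraints 10 and 15: x1 ≤ x2 and x2 ≤ 2, so x1 ≤ 2. But 2 < 5, so no value of x1 works.

Unsatisfiable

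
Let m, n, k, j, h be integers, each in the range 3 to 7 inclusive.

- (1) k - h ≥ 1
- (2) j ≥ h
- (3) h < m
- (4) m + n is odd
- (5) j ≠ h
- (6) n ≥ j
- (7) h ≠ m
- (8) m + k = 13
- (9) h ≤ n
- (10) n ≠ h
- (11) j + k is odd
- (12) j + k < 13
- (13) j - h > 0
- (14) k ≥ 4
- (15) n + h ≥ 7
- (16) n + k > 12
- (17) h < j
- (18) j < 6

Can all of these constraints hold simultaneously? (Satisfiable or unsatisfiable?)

Satisfiable

The assignment m = 6, n = 7, k = 7, j = 4, h = 3 works:
  constraint 1 holds since k - h = 4.
  constraint 8 holds since m + k = 13.
The rest check out directly.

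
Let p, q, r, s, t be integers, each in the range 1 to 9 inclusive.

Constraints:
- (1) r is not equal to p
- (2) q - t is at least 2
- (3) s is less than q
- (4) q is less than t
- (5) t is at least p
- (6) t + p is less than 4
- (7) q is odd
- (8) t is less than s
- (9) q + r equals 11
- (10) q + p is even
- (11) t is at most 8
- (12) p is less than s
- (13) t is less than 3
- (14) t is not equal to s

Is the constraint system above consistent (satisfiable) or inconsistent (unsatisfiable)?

Constraints 3, 4, and 8 give q < t, t < s, s < q. Chaining: q < t < s < q, which forces q < q — impossible.

Unsatisfiable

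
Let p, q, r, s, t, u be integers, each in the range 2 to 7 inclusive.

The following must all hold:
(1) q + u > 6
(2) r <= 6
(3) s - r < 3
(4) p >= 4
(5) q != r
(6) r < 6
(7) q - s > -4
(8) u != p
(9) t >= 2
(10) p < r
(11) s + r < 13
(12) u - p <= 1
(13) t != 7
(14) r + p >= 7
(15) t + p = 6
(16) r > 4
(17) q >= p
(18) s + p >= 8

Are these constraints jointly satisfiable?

Take p = 4, q = 6, r = 5, s = 7, t = 2, u = 2. Then constraint 1: q + u = 8; constraint 3: s - r = 2; constraint 7: q - s = -1, and every other listed constraint is also met.

Satisfiable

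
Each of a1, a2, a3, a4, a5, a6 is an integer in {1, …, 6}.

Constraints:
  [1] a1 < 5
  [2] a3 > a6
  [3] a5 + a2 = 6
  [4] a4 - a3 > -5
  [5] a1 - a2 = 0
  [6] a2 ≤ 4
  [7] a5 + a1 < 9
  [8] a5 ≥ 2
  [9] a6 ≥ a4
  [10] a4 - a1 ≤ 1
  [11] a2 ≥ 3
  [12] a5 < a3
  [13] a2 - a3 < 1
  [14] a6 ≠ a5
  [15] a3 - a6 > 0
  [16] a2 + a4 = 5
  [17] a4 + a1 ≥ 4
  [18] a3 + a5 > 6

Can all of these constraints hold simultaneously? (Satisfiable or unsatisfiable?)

Try a1 = 3, a2 = 3, a3 = 4, a4 = 2, a5 = 3, a6 = 2.
Check constraint 3: a5 + a2 = 6; constraint 4: a4 - a3 = -2; constraint 5: a1 - a2 = 0. The remaining constraints are straightforward to verify.

Satisfiable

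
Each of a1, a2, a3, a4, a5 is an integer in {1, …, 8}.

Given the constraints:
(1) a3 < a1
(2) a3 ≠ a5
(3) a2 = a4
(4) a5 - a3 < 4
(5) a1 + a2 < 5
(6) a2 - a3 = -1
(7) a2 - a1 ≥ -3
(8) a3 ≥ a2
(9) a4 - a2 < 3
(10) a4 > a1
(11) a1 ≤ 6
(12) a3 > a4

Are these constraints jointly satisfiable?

Unsatisfiable

Constraints 1, 10, and 12 give a1 < a4, a4 < a3, a3 < a1. Chaining: a1 < a4 < a3 < a1, which forces a1 < a1 — impossible.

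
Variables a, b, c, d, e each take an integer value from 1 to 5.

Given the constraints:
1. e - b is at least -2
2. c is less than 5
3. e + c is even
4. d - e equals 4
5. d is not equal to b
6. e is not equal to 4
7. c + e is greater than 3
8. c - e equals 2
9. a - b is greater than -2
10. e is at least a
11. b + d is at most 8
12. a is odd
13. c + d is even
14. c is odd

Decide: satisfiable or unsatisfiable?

The assignment a = 1, b = 1, c = 3, d = 5, e = 1 works:
  constraint 1 holds since e - b = 0.
  constraint 4 holds since d - e = 4.
  constraint 7 holds since c + e = 4.
The rest check out directly.

Satisfiable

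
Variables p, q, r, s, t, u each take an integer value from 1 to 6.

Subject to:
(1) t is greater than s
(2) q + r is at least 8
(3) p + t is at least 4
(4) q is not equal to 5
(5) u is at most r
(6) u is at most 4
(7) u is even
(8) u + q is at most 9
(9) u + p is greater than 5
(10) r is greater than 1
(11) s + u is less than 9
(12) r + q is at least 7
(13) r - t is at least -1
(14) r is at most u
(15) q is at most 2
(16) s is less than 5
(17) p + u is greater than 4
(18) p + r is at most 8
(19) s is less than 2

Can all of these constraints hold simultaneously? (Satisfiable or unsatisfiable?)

Unsatisfiable

From constraint 15: q ≤ 2. From constraints 6 and 14: r ≤ u ≤ 4. Hence q + r ≤ 6. But constraint 2 requires q + r ≥ 8, and 8 > 6. Contradiction.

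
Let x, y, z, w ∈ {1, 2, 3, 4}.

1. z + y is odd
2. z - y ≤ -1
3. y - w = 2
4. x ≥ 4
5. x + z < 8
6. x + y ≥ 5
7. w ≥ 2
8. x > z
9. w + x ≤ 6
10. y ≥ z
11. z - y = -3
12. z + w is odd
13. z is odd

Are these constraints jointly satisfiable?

Satisfiable

The assignment x = 4, y = 4, z = 1, w = 2 works:
  constraint 2 holds since z - y = -3.
  constraint 3 holds since y - w = 2.
The rest check out directly.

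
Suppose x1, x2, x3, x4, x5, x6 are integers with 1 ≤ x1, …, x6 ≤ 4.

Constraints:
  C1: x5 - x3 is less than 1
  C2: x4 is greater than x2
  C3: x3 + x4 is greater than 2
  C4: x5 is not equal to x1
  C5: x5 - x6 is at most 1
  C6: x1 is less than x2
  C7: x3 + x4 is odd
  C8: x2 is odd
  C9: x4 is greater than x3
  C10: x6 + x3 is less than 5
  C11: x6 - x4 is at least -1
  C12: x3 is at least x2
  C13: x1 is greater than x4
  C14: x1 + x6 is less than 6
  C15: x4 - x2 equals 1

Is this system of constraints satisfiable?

Unsatisfiable

Constraints 6, 9, 12, and 13 give x4 < x1, x1 < x2, x2 ≤ x3, x3 < x4. Chaining: x4 < x1 < x2 ≤ x3 < x4, which forces x4 < x4 — impossible.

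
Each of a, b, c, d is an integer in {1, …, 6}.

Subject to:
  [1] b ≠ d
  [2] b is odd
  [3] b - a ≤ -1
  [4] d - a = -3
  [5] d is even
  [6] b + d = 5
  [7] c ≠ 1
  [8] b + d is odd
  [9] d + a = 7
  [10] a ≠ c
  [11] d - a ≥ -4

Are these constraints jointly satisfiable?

Setting (a, b, c, d) = (5, 3, 2, 2) satisfies everything: constraint 3: b - a = -2; constraint 4: d - a = -3, and the others follow.

Satisfiable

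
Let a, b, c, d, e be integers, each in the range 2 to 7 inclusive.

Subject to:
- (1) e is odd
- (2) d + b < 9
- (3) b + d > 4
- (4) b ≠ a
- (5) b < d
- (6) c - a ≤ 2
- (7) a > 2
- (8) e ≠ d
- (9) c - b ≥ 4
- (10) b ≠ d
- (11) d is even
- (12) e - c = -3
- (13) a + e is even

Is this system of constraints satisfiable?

Satisfiable

Try a = 5, b = 2, c = 6, d = 4, e = 3.
Check constraint 2: d + b = 6; constraint 3: b + d = 6. The remaining constraints are straightforward to verify.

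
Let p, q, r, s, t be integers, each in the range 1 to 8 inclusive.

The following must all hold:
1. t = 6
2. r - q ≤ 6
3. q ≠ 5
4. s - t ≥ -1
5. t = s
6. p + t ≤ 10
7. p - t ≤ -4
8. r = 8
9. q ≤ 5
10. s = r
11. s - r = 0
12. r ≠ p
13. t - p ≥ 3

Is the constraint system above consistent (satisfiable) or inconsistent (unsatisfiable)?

Constraint 1 fixes t = 6 and constraint 8 fixes r = 8. Constraints 5 and 10 give t = s = r, so t = r. But 6 ≠ 8 — contradiction.

Unsatisfiable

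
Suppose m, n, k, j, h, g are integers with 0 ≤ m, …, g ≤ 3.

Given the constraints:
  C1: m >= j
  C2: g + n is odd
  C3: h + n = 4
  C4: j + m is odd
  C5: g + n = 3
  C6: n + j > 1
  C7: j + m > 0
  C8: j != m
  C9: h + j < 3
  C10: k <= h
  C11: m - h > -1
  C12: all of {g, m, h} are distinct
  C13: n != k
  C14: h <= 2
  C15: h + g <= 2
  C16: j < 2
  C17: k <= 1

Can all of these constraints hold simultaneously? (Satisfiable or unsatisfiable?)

Satisfiable

One satisfying assignment is m = 2, n = 3, k = 1, j = 1, h = 1, g = 0.
For the less obvious constraints — constraint 3: h + n = 4; constraint 5: g + n = 3 — and the others hold by inspection.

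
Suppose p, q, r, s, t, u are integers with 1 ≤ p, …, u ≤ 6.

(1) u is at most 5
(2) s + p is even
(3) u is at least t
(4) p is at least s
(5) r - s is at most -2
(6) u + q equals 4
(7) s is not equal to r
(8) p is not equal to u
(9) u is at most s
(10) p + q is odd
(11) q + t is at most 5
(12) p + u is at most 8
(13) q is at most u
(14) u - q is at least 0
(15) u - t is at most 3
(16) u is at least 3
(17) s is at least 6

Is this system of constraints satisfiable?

From constraints 4 and 17: p ≥ s ≥ 6. From constraint 16: u ≥ 3. Hence p + u ≥ 9. But constraint 12 requires p + u ≤ 8, and 8 < 9. Contradiction.

Unsatisfiable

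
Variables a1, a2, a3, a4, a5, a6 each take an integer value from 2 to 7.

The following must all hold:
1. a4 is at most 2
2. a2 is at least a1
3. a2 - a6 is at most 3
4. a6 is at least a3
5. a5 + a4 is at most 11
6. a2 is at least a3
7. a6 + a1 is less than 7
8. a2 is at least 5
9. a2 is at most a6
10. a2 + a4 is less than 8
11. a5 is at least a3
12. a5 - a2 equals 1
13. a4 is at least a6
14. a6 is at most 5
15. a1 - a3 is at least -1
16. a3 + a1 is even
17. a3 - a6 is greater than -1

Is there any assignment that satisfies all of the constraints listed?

Unsatisfiable

From constraints 8 and 9: a6 ≥ a2 and a2 ≥ 5, so a6 ≥ 5. From constraints 1 and 13: a6 ≤ a4 and a4 ≤ 2, so a6 ≤ 2. But 2 < 5, so no value of a6 works.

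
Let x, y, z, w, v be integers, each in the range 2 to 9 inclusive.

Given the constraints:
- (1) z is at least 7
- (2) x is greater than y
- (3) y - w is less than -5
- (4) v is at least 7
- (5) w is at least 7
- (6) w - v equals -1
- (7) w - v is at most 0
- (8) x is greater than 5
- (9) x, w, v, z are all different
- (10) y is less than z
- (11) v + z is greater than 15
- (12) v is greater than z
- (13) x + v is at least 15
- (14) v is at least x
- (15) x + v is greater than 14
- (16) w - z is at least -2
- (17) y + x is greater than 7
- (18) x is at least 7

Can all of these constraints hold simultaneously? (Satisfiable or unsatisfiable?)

Constraints 1, 4, 5, and 18 confine each of x, w, v, z to the 3 values {7, …, 9} (the domain already gives each ≤ 9).
Constraint 9 requires all 4 of them to be distinct, but only 3 values are available — impossible by the pigeonhole principle.

Unsatisfiable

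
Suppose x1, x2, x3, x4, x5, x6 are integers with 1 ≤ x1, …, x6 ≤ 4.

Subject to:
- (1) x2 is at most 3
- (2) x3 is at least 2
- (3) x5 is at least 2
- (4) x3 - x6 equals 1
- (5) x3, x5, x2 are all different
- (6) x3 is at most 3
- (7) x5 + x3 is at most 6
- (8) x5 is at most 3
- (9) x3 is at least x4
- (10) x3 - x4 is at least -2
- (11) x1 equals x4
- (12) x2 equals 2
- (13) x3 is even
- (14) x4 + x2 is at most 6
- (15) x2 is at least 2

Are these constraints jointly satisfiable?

Constraints 1, 2, 3, 6, 8, and 15 confine each of x3, x5, x2 to the 2 values {2, 3}.
Constraint 5 requires all 3 of them to be distinct, but only 2 values are available — impossible by the pigeonhole principle.

Unsatisfiable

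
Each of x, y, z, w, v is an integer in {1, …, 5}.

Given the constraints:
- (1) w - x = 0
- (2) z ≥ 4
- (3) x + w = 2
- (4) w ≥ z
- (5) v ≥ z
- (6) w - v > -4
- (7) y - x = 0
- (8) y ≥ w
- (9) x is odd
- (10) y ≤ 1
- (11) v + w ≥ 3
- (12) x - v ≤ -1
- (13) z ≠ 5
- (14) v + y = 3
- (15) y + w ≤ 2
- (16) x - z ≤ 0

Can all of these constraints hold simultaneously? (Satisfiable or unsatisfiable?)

From constraints 2 and 4: w ≥ z and z ≥ 4, so w ≥ 4. From constraints 8 and 10: w ≤ y and y ≤ 1, so w ≤ 1. But 1 < 4, so no value of w works.

Unsatisfiable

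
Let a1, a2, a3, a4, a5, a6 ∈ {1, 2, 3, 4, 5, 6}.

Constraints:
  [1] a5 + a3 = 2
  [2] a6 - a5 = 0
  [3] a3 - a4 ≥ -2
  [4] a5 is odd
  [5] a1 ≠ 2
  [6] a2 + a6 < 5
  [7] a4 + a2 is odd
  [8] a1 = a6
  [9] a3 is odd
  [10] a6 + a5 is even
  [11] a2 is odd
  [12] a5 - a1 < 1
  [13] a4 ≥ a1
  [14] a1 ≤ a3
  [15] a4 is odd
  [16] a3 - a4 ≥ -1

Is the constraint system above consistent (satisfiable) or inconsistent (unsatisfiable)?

Unsatisfiable

Constraint 15 makes a4 odd and constraint 11 makes a2 odd, so a4 + a2 must be even. Constraint 7 says a4 + a2 is odd — contradiction.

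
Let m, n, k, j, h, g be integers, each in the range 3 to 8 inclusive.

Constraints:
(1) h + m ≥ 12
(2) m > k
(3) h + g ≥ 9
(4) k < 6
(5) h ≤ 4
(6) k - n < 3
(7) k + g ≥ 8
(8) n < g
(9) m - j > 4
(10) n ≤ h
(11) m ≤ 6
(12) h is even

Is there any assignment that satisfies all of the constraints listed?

Unsatisfiable

From constraint 5: h ≤ 4. From constraint 11: m ≤ 6. Hence h + m ≤ 10. But constraint 1 requires h + m ≥ 12, and 12 > 10. Contradiction.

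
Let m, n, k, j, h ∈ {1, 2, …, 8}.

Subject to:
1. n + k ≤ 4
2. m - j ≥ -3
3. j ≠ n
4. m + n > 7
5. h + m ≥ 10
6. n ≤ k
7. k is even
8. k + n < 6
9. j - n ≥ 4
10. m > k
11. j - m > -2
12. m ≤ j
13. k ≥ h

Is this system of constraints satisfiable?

Satisfiable

Setting (m, n, k, j, h) = (8, 2, 2, 8, 2) satisfies everything: constraint 1: n + k = 4; constraint 2: m - j = 0; constraint 4: m + n = 10, and the others follow.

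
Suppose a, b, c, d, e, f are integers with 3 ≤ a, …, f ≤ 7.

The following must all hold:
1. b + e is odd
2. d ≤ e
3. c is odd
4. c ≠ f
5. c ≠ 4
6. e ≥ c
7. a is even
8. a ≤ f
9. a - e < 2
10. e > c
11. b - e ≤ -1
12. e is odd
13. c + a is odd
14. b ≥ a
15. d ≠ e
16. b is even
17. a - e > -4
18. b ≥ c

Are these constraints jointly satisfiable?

The assignment a = 6, b = 6, c = 3, d = 6, e = 7, f = 7 works:
  constraint 9 holds since a - e = -1.
  constraint 11 holds since b - e = -1.
  constraint 17 holds since a - e = -1.
The rest check out directly.

Satisfiable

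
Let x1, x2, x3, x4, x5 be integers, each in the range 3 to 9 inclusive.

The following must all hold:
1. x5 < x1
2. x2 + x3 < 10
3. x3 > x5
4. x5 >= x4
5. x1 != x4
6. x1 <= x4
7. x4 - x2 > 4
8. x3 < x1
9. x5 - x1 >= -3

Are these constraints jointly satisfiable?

Unsatisfiable

Constraints 3, 4, 6, and 8 give x4 ≤ x5, x5 < x3, x3 < x1, x1 ≤ x4. Chaining: x4 ≤ x5 < x3 < x1 ≤ x4, which forces x4 < x4 — impossible.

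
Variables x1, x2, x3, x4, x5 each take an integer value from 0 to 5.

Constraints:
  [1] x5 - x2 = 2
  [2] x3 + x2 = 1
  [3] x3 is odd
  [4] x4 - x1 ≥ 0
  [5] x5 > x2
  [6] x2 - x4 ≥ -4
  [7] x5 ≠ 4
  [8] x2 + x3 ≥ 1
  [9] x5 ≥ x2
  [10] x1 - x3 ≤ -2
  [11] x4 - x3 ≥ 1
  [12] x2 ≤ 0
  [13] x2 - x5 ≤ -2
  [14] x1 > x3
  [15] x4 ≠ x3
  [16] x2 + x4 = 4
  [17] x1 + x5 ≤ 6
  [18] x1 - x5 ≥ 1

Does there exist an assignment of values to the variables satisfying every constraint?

Constraints 6, 10, 11, 13, and 18 give x5 − x2 ≥ 2, x2 − x4 ≥ -4, x4 − x3 ≥ 1, x3 − x1 ≥ 2, x1 − x5 ≥ 1.
Adding all 5 inequalities: the left sides telescope to 0, and the right sides sum to 2 + (-4) + 1 + 2 + 1 = 2. So 0 ≥ 2, which is false.

Unsatisfiable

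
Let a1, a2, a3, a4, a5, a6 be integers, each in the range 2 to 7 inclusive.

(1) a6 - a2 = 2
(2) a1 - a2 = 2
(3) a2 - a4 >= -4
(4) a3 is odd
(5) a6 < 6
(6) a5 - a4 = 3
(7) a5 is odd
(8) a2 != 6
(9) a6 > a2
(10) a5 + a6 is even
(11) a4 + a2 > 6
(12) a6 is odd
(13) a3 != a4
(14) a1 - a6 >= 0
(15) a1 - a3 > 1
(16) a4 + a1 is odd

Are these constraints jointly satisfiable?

Satisfiable

Try a1 = 5, a2 = 3, a3 = 3, a4 = 4, a5 = 7, a6 = 5.
Check constraint 1: a6 - a2 = 2; constraint 2: a1 - a2 = 2. The remaining constraints are straightforward to verify.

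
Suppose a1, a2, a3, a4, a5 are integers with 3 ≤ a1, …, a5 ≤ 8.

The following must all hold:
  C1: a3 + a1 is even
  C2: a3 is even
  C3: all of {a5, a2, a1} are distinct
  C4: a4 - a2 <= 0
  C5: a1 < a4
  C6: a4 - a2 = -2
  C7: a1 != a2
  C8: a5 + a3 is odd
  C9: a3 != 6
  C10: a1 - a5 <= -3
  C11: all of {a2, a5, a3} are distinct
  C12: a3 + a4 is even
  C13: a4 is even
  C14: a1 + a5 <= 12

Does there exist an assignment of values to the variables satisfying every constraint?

Try a1 = 4, a2 = 8, a3 = 4, a4 = 6, a5 = 7.
Check constraint 4: a4 - a2 = -2; constraint 6: a4 - a2 = -2; constraint 10: a1 - a5 = -3. The remaining constraints are straightforward to verify.

Satisfiable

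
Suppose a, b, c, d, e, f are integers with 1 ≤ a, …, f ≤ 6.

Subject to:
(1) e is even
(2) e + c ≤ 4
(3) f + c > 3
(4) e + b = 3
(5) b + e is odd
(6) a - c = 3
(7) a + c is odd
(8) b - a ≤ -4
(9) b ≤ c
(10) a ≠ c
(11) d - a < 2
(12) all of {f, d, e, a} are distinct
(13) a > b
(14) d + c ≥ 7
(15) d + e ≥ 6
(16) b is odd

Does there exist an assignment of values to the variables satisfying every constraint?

Satisfiable

The assignment a = 5, b = 1, c = 2, d = 6, e = 2, f = 4 works:
  constraint 2 holds since e + c = 4.
  constraint 3 holds since f + c = 6.
The rest check out directly.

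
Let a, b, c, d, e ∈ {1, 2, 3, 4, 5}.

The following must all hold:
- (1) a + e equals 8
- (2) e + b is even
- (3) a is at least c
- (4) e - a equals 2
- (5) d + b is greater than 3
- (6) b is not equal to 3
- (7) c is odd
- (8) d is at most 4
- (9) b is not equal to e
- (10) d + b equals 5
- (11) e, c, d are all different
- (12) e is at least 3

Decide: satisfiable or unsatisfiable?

Setting (a, b, c, d, e) = (3, 1, 1, 4, 5) satisfies everything: constraint 1: a + e = 8; constraint 4: e - a = 2, and the others follow.

Satisfiable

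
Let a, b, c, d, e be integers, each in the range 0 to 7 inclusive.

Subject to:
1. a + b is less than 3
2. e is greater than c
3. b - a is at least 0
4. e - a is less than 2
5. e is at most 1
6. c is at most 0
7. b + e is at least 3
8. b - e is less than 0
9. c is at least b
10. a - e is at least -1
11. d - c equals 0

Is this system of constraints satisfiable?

From constraints 6 and 9: b ≤ c ≤ 0. From constraint 5: e ≤ 1. Hence b + e ≤ 1. But constraint 7 requires b + e ≥ 3, and 3 > 1. Contradiction.

Unsatisfiable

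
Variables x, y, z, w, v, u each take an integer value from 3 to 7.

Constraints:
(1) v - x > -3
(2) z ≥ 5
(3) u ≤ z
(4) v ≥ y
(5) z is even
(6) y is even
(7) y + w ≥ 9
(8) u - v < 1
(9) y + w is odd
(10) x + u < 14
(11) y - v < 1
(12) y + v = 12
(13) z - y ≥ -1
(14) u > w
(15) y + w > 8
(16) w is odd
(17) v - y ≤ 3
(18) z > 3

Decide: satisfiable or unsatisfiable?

Setting (x, y, z, w, v, u) = (6, 6, 6, 5, 6, 6) satisfies everything: constraint 1: v - x = 0; constraint 7: y + w = 11; constraint 8: u - v = 0, and the others follow.

Satisfiable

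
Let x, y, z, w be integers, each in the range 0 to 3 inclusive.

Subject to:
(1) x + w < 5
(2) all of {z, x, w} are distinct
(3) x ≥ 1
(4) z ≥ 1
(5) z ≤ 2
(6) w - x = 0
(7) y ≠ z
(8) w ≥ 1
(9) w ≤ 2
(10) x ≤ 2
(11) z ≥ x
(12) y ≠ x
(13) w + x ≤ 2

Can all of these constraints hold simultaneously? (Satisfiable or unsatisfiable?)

Constraints 3, 4, 5, 8, 9, and 10 confine each of z, x, w to the 2 values {1, 2}.
Constraint 2 requires all 3 of them to be distinct, but only 2 values are available — impossible by the pigeonhole principle.

Unsatisfiable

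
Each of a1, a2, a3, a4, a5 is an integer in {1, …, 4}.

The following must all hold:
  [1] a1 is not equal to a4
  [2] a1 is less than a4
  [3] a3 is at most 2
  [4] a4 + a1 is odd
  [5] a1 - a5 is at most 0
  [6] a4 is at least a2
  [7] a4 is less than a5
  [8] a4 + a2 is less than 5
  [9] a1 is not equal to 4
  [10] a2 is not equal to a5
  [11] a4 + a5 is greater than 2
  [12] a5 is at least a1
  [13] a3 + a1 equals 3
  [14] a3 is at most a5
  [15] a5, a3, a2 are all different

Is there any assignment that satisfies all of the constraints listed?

Setting (a1, a2, a3, a4, a5) = (1, 1, 2, 2, 3) satisfies everything: constraint 5: a1 - a5 = -2; constraint 8: a4 + a2 = 3; constraint 11: a4 + a5 = 5, and the others follow.

Satisfiable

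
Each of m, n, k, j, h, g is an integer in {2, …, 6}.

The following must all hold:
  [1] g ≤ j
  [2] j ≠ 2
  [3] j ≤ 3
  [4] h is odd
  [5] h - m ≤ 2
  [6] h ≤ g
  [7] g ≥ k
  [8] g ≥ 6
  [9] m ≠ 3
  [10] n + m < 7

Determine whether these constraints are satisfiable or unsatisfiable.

From constraint 8: g ≥ 6. From constraints 1 and 3: g ≤ j and j ≤ 3, so g ≤ 3. But 3 < 6, so no value of g works.

Unsatisfiable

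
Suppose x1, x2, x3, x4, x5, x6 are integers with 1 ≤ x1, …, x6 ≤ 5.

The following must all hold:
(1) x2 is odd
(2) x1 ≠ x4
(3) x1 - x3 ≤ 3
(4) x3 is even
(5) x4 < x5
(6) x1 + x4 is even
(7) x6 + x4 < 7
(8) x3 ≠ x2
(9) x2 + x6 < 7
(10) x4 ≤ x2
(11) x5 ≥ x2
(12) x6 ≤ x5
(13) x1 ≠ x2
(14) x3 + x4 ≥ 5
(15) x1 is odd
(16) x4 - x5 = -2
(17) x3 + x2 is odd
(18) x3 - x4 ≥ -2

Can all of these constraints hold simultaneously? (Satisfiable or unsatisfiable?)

Take x1 = 5, x2 = 3, x3 = 2, x4 = 3, x5 = 5, x6 = 3. Then constraint 3: x1 - x3 = 3; constraint 7: x6 + x4 = 6; constraint 9: x2 + x6 = 6, and every other listed constraint is also met.

Satisfiable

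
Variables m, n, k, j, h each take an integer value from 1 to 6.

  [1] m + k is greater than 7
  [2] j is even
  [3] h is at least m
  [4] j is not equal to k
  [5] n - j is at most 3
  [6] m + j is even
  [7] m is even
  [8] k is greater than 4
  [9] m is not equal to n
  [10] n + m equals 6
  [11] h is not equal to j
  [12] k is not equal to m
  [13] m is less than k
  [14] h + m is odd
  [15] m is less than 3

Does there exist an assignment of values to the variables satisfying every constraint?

Take m = 2, n = 4, k = 6, j = 4, h = 5. Then constraint 1: m + k = 8; constraint 5: n - j = 0; constraint 10: n + m = 6, and every other listed constraint is also met.

Satisfiable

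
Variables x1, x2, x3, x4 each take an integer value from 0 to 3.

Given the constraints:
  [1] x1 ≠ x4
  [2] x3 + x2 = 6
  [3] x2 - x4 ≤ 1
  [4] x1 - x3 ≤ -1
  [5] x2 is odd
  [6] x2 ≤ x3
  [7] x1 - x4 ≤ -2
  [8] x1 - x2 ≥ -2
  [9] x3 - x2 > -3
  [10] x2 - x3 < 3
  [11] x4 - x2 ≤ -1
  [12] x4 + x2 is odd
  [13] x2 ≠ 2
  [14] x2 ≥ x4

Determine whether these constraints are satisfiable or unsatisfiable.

Constraints 7, 8, and 11 give x2 − x4 ≥ 1, x4 − x1 ≥ 2, x1 − x2 ≥ -2.
Adding all 3 inequalities: the left sides telescope to 0, and the right sides sum to 1 + 2 + (-2) = 1. So 0 ≥ 1, which is false.

Unsatisfiable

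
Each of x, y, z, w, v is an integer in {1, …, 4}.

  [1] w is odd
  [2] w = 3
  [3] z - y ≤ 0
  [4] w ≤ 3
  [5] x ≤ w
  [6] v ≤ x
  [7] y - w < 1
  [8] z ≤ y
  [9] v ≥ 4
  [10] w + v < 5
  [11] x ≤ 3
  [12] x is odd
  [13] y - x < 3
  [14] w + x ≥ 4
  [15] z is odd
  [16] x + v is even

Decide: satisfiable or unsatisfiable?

Unsatisfiable

From constraints 6 and 9: x ≥ v and v ≥ 4, so x ≥ 4. From constraints 4 and 5: x ≤ w and w ≤ 3, so x ≤ 3. But 3 < 4, so no value of x works.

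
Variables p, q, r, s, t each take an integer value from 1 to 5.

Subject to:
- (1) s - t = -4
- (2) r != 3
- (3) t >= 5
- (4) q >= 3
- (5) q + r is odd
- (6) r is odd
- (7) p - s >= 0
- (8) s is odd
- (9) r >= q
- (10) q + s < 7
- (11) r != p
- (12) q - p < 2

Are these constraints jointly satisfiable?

One satisfying assignment is p = 3, q = 4, r = 5, s = 1, t = 5.
For the less obvious constraints — constraint 1: s - t = -4; constraint 7: p - s = 2; constraint 10: q + s = 5 — and the others hold by inspection.

Satisfiable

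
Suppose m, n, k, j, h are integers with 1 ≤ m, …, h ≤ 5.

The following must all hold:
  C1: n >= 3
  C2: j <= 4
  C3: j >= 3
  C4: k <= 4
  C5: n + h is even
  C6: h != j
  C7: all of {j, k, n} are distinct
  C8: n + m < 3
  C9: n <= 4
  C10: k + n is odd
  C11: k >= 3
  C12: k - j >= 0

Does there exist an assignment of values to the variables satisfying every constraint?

Constraints 1, 2, 3, 4, 9, and 11 confine each of j, k, n to the 2 values {3, 4}.
Constraint 7 requires all 3 of them to be distinct, but only 2 values are available — impossible by the pigeonhole principle.

Unsatisfiable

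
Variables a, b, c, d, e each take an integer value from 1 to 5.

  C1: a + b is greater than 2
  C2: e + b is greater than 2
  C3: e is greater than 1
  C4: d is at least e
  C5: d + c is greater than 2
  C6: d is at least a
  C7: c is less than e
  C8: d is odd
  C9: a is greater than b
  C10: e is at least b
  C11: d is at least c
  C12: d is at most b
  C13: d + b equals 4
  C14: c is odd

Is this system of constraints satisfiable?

Constraints 6, 9, and 12 give a ≤ d, d ≤ b, b < a. Chaining: a ≤ d ≤ b < a, which forces a < a — impossible.

Unsatisfiable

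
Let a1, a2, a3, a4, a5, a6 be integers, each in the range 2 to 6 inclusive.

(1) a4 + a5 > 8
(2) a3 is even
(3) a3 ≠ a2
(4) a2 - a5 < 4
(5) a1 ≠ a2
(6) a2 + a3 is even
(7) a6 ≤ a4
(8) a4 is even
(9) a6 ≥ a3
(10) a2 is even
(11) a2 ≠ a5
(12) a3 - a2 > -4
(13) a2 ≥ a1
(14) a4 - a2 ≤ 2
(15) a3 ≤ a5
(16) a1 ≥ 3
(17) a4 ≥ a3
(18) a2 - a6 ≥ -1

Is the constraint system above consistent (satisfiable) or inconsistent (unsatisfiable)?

Take a1 = 5, a2 = 6, a3 = 4, a4 = 6, a5 = 4, a6 = 4. Then constraint 1: a4 + a5 = 10; constraint 4: a2 - a5 = 2, and every other listed constraint is also met.

Satisfiable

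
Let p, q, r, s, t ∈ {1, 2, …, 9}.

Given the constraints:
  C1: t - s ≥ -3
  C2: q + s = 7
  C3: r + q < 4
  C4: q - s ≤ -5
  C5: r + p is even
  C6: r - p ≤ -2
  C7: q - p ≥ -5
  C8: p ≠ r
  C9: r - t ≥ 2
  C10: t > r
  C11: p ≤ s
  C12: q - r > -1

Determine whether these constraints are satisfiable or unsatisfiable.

Unsatisfiable

Constraints 1, 4, 6, 7, and 9 give t − s ≥ -3, s − q ≥ 5, q − p ≥ -5, p − r ≥ 2, r − t ≥ 2.
Adding all 5 inequalities: the left sides telescope to 0, and the right sides sum to (-3) + 5 + (-5) + 2 + 2 = 1. So 0 ≥ 1, which is false.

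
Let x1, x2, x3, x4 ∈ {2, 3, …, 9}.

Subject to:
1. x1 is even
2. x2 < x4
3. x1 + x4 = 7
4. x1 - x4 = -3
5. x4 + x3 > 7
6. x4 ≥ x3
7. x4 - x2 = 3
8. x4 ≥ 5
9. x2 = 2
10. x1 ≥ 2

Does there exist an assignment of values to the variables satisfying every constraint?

Take x1 = 2, x2 = 2, x3 = 4, x4 = 5. Then constraint 3: x1 + x4 = 7; constraint 4: x1 - x4 = -3; constraint 5: x4 + x3 = 9, and every other listed constraint is also met.

Satisfiable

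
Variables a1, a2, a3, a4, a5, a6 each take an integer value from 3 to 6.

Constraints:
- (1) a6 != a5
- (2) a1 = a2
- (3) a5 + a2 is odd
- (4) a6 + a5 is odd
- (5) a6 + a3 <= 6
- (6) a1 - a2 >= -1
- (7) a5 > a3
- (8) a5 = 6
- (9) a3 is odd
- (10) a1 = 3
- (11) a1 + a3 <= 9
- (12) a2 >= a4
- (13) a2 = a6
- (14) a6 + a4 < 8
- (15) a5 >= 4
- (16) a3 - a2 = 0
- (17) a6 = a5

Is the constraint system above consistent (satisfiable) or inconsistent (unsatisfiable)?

Constraint 10 fixes a1 = 3 and constraint 8 fixes a5 = 6. Constraints 2, 13, and 17 give a1 = a2 = a6 = a5, so a1 = a5. But 3 ≠ 6 — contradiction.

Unsatisfiable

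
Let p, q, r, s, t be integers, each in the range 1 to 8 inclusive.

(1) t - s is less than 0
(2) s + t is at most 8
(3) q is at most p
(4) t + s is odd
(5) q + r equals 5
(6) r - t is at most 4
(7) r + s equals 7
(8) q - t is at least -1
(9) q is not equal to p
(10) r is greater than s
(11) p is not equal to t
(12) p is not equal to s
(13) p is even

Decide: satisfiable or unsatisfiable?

Satisfiable

The assignment p = 4, q = 1, r = 4, s = 3, t = 2 works:
  constraint 1 holds since t - s = -1.
  constraint 2 holds since s + t = 5.
The rest check out directly.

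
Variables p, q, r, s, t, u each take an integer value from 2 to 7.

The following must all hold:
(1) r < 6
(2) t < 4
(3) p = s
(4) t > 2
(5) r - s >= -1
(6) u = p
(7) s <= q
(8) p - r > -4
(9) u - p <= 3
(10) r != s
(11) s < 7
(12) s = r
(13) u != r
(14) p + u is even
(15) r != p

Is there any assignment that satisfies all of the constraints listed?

Unsatisfiable

From constraints 3, 6, and 12, u = p = s = r, so u = r. But constraint 13 says u ≠ r. Contradiction.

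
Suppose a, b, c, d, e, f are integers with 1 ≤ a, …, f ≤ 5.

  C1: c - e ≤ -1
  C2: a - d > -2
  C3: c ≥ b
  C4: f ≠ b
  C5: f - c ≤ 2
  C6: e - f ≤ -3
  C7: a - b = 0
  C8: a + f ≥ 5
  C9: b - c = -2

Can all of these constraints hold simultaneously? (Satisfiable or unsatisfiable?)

Constraints 1, 5, and 6 give f − e ≥ 3, e − c ≥ 1, c − f ≥ -2.
Adding all 3 inequalities: the left sides telescope to 0, and the right sides sum to 3 + 1 + (-2) = 2. So 0 ≥ 2, which is false.

Unsatisfiable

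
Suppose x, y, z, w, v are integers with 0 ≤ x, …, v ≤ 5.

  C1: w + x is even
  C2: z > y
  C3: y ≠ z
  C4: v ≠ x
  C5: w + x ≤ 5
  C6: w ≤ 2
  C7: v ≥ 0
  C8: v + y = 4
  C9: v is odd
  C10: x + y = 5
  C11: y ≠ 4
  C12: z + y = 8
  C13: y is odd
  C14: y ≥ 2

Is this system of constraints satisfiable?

Try x = 2, y = 3, z = 5, w = 0, v = 1.
Check constraint 5: w + x = 2; constraint 8: v + y = 4; constraint 10: x + y = 5. The remaining constraints are straightforward to verify.

Satisfiable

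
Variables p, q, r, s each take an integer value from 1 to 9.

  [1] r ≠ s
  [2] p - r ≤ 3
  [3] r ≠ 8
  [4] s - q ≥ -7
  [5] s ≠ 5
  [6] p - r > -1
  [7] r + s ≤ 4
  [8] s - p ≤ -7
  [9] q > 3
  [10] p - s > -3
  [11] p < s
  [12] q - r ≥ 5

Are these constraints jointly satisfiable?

Constraints 2, 4, 8, and 12 give p − s ≥ 7, s − q ≥ -7, q − r ≥ 5, r − p ≥ -3.
Adding all 4 inequalities: the left sides telescope to 0, and the right sides sum to 7 + (-7) + 5 + (-3) = 2. So 0 ≥ 2, which is false.

Unsatisfiable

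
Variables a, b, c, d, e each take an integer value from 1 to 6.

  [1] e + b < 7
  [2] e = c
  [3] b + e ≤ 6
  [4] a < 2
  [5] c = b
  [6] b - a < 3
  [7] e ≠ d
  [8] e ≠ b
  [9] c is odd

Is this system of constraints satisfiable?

Unsatisfiable

From constraints 2 and 5, e = c = b, so e = b. But constraint 8 says e ≠ b. Contradiction.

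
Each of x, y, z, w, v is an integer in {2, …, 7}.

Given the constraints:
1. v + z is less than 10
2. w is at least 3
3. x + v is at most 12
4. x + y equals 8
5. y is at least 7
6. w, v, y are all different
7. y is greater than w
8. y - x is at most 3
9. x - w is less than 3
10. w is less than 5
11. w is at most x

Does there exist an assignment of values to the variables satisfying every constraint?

Unsatisfiable

From constraints 2 and 11: x ≥ w ≥ 3. From constraint 5: y ≥ 7. Hence x + y ≥ 10. But constraint 4 requires x + y = 8, and 8 < 10. Contradiction.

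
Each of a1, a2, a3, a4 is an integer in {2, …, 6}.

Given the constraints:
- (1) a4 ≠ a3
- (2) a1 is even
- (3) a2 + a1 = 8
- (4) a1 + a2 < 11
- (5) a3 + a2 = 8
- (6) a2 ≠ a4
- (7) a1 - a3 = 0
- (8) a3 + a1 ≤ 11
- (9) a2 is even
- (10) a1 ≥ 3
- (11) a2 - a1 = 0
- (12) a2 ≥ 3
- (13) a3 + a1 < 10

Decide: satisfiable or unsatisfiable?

Try a1 = 4, a2 = 4, a3 = 4, a4 = 3.
Check constraint 3: a2 + a1 = 8; constraint 4: a1 + a2 = 8; constraint 5: a3 + a2 = 8. The remaining constraints are straightforward to verify.

Satisfiable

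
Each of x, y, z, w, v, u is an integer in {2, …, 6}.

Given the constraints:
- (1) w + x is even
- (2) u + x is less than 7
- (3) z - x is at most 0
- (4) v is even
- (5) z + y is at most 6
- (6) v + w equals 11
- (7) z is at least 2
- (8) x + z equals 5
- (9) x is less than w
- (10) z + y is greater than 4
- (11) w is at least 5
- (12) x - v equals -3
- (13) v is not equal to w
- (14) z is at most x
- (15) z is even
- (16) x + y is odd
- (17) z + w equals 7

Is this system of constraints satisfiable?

Try x = 3, y = 4, z = 2, w = 5, v = 6, u = 2.
Check constraint 2: u + x = 5; constraint 3: z - x = -1; constraint 5: z + y = 6. The remaining constraints are straightforward to verify.

Satisfiable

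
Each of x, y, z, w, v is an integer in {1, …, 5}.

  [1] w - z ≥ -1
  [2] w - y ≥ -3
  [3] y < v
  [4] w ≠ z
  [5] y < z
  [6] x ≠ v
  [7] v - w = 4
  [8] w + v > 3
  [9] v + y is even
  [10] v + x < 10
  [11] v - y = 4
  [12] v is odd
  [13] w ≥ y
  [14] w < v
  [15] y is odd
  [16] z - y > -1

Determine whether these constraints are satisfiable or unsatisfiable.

Satisfiable

Take x = 2, y = 1, z = 2, w = 1, v = 5. Then constraint 1: w - z = -1; constraint 2: w - y = 0; constraint 7: v - w = 4, and every other listed constraint is also met.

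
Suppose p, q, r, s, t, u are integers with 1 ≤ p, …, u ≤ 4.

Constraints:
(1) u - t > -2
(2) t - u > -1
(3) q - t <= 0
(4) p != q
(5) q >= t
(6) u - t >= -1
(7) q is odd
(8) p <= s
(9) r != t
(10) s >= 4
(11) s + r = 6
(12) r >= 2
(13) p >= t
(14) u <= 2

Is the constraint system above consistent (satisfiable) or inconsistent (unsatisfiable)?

Satisfiable

Setting (p, q, r, s, t, u) = (4, 1, 2, 4, 1, 1) satisfies everything: constraint 1: u - t = 0; constraint 2: t - u = 0, and the others follow.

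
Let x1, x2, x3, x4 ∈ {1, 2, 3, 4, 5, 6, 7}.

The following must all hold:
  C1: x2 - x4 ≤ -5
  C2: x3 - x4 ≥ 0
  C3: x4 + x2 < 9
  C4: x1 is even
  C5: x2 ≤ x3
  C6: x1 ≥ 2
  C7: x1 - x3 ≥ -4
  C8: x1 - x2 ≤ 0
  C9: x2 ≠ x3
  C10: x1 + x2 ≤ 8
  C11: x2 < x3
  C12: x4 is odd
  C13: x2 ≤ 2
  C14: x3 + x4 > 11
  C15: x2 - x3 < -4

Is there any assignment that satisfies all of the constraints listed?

Constraints 1, 2, 7, and 8 give x2 − x1 ≥ 0, x1 − x3 ≥ -4, x3 − x4 ≥ 0, x4 − x2 ≥ 5.
Adding all 4 inequalities: the left sides telescope to 0, and the right sides sum to 0 + (-4) + 0 + 5 = 1. So 0 ≥ 1, which is false.

Unsatisfiable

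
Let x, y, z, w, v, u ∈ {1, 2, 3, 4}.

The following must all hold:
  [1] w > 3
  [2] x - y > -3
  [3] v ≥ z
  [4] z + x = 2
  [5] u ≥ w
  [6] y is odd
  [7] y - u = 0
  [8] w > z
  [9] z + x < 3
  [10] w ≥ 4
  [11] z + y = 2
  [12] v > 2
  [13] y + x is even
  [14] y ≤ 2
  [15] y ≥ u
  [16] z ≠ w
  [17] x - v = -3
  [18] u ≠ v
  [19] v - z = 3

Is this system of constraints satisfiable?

From constraints 5 and 10: u ≥ w and w ≥ 4, so u ≥ 4. From constraints 14 and 15: u ≤ y and y ≤ 2, so u ≤ 2. But 2 < 4, so no value of u works.

Unsatisfiable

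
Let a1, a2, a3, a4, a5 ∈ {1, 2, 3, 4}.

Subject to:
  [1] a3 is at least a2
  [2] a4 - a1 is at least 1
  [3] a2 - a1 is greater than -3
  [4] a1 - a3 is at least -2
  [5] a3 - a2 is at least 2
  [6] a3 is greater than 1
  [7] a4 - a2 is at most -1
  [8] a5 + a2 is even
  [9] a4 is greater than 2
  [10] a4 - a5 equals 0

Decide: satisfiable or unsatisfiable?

Constraints 2, 4, 5, and 7 give a1 − a3 ≥ -2, a3 − a2 ≥ 2, a2 − a4 ≥ 1, a4 − a1 ≥ 1.
Adding all 4 inequalities: the left sides telescope to 0, and the right sides sum to (-2) + 2 + 1 + 1 = 2. So 0 ≥ 2, which is false.

Unsatisfiable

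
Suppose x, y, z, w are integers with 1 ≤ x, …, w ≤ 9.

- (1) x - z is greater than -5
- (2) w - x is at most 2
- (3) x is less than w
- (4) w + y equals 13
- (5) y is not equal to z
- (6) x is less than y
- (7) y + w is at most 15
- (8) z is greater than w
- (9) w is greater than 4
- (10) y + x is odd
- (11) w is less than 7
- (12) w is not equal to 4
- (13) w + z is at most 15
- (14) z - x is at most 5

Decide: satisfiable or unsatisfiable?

Satisfiable

Try x = 4, y = 7, z = 8, w = 6.
Check constraint 1: x - z = -4; constraint 2: w - x = 2; constraint 4: w + y = 13. The remaining constraints are straightforward to verify.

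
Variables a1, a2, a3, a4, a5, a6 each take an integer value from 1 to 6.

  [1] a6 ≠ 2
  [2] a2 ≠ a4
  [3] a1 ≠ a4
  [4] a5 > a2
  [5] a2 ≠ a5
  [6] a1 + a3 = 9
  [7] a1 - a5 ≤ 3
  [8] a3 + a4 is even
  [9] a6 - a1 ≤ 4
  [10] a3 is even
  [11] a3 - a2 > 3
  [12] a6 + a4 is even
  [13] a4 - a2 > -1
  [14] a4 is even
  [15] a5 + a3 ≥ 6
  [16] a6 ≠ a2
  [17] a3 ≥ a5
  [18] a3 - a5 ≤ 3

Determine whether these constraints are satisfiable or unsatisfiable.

Satisfiable

Take a1 = 3, a2 = 1, a3 = 6, a4 = 2, a5 = 3, a6 = 6. Then constraint 6: a1 + a3 = 9; constraint 7: a1 - a5 = 0, and every other listed constraint is also met.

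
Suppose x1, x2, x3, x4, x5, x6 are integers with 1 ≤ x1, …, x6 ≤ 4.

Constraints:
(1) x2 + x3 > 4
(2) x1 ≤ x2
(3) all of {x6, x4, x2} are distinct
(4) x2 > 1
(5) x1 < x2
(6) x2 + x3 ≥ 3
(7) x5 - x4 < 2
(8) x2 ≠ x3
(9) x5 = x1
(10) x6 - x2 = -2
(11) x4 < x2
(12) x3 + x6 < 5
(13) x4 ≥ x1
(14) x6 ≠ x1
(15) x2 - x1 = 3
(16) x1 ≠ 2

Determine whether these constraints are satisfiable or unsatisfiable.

Satisfiable

One satisfying assignment is x1 = 1, x2 = 4, x3 = 2, x4 = 1, x5 = 1, x6 = 2.
For the less obvious constraints — constraint 1: x2 + x3 = 6; constraint 6: x2 + x3 = 6 — and the others hold by inspection.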